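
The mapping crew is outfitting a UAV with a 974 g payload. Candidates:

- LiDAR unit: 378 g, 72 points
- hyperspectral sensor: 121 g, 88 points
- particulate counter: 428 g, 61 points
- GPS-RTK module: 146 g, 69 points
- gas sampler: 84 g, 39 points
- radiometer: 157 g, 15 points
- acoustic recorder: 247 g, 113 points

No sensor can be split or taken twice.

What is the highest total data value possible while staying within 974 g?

Density check — hyperspectral sensor 0.73, GPS-RTK module 0.47, gas sampler 0.46, acoustic recorder 0.46 are the best per g.
The ratio heuristic lands on hyperspectral sensor + GPS-RTK module + gas sampler + radiometer + acoustic recorder (324) but leaves 219 g idle.
Dropping gas sampler and radiometer frees 241 g; slotting in LiDAR unit (378 g) lifts the total to 342 at 892 g.
Every other selection either busts 974 g or fails to beat 342.

342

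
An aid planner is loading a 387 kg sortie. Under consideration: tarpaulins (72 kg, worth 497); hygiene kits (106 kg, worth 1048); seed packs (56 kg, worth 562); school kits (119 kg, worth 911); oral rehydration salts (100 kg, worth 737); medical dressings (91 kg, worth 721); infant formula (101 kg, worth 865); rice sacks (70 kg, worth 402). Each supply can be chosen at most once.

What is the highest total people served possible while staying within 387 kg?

3386

Greedy by ratio would take hygiene kits + seed packs + medical dressings + infant formula: 354 kg used, total 3196.
Dropping medical dressings frees 91 kg; slotting in school kits (119 kg) lifts the total to 3386 at 382 kg.
Runner-up hygiene kits + seed packs + school kits + oral rehydration salts tops out at 3258.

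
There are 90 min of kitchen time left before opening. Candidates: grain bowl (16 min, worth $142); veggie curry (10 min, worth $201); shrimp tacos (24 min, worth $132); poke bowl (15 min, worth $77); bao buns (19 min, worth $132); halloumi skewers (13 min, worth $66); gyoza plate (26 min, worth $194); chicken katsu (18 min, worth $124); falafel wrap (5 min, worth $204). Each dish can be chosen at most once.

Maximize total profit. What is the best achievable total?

942

Greedy by ratio would take grain bowl + veggie curry + bao buns + halloumi skewers + gyoza plate + falafel wrap: 89 min used, total 939.
Dropping bao buns and halloumi skewers frees 32 min; slotting in poke bowl + chicken katsu (33 min) lifts the total to 942 at 90 min.
Runner-up grain bowl + veggie curry + bao buns + halloumi skewers + gyoza plate + falafel wrap tops out at 939.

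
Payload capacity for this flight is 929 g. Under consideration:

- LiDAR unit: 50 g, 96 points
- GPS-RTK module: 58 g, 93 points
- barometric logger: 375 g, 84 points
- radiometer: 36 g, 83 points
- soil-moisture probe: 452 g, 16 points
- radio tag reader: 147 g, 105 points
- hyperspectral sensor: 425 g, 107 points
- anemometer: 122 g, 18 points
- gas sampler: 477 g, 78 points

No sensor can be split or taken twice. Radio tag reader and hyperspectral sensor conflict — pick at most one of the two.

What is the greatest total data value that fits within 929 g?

LiDAR unit + GPS-RTK module + barometric logger + radiometer + radio tag reader + anemometer uses 788 of the 929 g and totals 479.
No other feasible combination exceeds 479.

479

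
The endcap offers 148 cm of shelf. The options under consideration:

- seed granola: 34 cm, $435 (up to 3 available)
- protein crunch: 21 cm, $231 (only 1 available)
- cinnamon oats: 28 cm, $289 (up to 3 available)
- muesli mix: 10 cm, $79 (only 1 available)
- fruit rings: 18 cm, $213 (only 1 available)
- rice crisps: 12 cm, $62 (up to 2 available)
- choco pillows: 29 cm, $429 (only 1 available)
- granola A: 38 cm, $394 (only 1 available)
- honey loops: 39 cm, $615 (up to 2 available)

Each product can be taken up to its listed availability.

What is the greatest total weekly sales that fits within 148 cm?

2103

Greedy by ratio would take seed granola + choco pillows + 2×honey loops: 141 cm used, total 2094.
Dropping seed granola frees 34 cm; slotting in protein crunch + fruit rings (39 cm) lifts the total to 2103 at 146 cm.
That's the maximum — no swap from here does better than 2103.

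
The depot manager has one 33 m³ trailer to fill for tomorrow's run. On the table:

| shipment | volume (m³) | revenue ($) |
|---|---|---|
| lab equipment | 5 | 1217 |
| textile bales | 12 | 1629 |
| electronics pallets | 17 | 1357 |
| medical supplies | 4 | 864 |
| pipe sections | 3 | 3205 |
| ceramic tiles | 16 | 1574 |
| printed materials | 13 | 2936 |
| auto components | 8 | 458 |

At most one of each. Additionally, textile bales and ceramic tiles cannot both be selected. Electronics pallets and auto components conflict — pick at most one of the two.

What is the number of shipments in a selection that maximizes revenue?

The maximum revenue within 33 m³ is 8987.
One optimal bundle: lab equipment + textile bales + pipe sections + printed materials (33 m³).
All optima have 4 shipments.

4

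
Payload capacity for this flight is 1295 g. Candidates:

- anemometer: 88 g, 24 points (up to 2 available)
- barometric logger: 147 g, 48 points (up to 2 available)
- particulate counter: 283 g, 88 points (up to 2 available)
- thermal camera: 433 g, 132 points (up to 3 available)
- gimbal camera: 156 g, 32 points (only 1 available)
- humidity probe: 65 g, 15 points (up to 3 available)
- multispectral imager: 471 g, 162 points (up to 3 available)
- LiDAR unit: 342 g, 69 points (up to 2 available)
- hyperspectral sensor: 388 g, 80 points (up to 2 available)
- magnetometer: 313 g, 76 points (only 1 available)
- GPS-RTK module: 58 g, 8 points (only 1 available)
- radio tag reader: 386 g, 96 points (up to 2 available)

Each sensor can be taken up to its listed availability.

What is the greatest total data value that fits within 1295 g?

428

By data value per g: multispectral imager 0.34, barometric logger 0.33, particulate counter 0.31, thermal camera 0.30 lead.
2×barometric logger + 2×multispectral imager + GPS-RTK module uses 1294 of the 1295 g and totals 428.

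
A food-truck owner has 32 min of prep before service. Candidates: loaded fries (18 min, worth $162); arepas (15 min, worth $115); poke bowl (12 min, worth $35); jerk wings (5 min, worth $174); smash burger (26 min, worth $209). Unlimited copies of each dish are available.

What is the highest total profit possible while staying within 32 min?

Ranking by ratio (profit/min): jerk wings 34.80, loaded fries 9.00, smash burger 8.04, arepas 7.67.
The ratio ordering already packs tightly: 6×jerk wings, 30 min, 1044.
That's the maximum — no swap from here does better than 1044.

1044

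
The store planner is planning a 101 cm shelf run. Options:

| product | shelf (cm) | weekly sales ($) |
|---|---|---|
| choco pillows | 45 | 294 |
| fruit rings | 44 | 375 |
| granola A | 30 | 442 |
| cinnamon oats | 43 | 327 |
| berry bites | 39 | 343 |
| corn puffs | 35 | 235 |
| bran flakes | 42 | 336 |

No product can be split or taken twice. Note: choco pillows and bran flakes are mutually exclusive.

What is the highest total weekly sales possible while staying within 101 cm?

817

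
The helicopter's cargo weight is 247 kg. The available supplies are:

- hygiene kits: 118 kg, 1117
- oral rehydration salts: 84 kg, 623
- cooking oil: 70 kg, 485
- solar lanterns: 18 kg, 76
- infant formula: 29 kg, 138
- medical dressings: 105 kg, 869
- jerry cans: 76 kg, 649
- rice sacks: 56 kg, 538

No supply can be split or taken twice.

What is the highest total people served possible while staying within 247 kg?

Ranking by ratio (people served/kg): rice sacks 9.61, hygiene kits 9.47, jerry cans 8.54, medical dressings 8.28.
Best packing: hygiene kits + cooking oil + rice sacks — 244 kg, 2140 total.
No other feasible combination exceeds 2140.

2140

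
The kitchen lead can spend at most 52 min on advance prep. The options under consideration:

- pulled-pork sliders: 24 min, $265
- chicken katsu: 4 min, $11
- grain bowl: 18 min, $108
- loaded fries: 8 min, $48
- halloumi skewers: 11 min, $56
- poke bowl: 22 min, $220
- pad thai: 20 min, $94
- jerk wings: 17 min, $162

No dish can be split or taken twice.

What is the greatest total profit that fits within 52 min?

496

Ranking by ratio (profit/min): pulled-pork sliders 11.04, poke bowl 10.00, jerk wings 9.53.
Taking pulled-pork sliders + chicken katsu + poke bowl: 50 min used, 496 in profit.
The closest alternative, pulled-pork sliders + poke bowl, reaches only 485.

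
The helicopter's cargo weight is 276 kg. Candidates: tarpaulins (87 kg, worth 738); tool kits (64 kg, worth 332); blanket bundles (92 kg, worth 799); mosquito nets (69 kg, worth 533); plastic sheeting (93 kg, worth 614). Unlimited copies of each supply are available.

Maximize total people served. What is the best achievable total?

2397

Best packing: 3×blanket bundles — 276 kg, 2397 total.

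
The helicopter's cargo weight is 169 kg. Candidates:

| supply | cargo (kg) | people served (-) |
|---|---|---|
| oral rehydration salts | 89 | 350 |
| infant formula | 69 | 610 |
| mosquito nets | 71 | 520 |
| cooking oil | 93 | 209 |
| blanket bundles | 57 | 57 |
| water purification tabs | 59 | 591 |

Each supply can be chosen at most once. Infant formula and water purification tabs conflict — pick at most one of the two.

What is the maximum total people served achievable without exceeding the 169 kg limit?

1130

Ranking by ratio (people served/kg): water purification tabs 10.02, infant formula 8.84, mosquito nets 7.32.
Best packing: infant formula + mosquito nets — 140 kg, 1130 total.
Next best is mosquito nets + water purification tabs at 1111 (130 kg) — short by 19.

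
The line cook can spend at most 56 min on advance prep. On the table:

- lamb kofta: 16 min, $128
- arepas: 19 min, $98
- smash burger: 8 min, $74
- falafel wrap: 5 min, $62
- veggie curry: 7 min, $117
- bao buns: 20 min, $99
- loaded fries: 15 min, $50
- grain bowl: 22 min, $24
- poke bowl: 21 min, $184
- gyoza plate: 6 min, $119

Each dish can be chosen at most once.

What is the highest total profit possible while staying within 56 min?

Greedy by ratio would take smash burger + falafel wrap + veggie curry + poke bowl + gyoza plate: 47 min used, total 556.
Dropping smash burger frees 8 min; slotting in lamb kofta (16 min) lifts the total to 610 at 55 min.

610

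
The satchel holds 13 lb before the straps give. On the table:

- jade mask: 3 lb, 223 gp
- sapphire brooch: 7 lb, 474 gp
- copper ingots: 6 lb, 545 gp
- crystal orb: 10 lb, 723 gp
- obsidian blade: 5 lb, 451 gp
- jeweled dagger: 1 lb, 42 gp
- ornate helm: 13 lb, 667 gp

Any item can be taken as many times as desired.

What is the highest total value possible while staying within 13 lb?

1132

2×copper ingots + jeweled dagger uses 13 of the 13 lb and totals 1132.
Nothing else within 13 lb beats 1132.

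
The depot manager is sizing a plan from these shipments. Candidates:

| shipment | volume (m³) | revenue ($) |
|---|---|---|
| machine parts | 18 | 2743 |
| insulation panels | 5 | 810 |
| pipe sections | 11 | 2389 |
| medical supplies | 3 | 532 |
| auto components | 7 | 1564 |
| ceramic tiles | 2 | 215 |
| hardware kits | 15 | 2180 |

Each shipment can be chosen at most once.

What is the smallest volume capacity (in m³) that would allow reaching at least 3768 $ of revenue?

18

Need the lightest bundle worth ≥ 3768.
pipe sections + auto components reaches 3953 using 18 m³.
Below 18 m³ the best achievable stays under 3768.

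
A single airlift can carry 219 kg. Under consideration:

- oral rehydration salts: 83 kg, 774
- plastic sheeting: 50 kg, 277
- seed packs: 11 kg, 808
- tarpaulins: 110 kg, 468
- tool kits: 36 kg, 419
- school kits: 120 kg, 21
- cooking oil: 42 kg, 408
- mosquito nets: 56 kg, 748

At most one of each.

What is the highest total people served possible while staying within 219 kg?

2749

The ratio heuristic lands on plastic sheeting + seed packs + tool kits + cooking oil + mosquito nets (2660) but leaves 24 kg idle.
Replace plastic sheeting and cooking oil with oral rehydration salts: the trade gains 89 net, giving 2749 at 186 kg.
Runner-up oral rehydration salts + seed packs + cooking oil + mosquito nets tops out at 2738.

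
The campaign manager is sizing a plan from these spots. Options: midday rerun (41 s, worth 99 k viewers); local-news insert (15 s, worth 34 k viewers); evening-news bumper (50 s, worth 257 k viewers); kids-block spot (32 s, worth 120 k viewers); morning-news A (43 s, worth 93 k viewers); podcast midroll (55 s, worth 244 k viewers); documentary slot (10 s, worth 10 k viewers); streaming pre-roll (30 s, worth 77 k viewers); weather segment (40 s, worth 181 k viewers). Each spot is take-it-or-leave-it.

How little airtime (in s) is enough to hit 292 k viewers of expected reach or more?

72

Need the lightest bundle worth ≥ 292.
kids-block spot + weather segment reaches 301 using 72 s.
No combination under 72 s hits 292.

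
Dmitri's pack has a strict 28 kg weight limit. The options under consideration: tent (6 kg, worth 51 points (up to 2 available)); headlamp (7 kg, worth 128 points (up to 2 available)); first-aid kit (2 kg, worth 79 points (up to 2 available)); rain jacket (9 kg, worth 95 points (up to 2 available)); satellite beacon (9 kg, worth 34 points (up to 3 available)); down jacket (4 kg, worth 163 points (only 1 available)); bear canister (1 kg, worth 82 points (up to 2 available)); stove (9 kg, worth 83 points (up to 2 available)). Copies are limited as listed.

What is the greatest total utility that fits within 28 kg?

741

Density check — bear canister 82.00, down jacket 40.75, first-aid kit 39.50 are the best per kg.
Taking 2×headlamp + 2×first-aid kit + down jacket + 2×bear canister: 24 kg used, 741 in utility.
Nothing else within 28 kg beats 741.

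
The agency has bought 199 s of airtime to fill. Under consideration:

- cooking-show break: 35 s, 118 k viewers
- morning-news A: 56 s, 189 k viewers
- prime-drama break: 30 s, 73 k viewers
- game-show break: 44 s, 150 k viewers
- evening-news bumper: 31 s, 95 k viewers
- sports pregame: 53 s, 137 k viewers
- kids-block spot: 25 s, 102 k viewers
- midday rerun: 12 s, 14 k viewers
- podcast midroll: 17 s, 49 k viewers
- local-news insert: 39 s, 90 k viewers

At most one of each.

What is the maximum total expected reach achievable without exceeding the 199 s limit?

By expected reach per s: kids-block spot 4.08, game-show break 3.41, morning-news A 3.38, cooking-show break 3.37 lead.
Best packing: cooking-show break + morning-news A + game-show break + evening-news bumper + kids-block spot — 191 s, 654 total.
No other feasible combination exceeds 654.

654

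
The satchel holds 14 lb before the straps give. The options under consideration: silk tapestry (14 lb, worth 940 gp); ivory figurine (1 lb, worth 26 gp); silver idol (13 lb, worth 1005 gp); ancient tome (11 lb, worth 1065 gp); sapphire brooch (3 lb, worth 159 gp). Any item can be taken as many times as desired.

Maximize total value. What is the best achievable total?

The ratio ordering already packs tightly: ancient tome + sapphire brooch, 14 lb, 1224.

1224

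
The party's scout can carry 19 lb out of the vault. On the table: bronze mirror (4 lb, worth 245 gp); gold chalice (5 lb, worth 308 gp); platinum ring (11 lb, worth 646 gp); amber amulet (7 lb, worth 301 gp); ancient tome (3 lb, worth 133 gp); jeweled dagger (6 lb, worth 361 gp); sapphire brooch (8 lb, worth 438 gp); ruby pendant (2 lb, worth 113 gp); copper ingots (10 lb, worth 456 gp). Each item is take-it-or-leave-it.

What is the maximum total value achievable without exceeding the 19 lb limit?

1120

Greedy by ratio would take bronze mirror + gold chalice + jeweled dagger + ruby pendant: 17 lb used, total 1027.
Replace bronze mirror and gold chalice with platinum ring: the trade gains 93 net, giving 1120 at 19 lb.
The closest alternative, gold chalice + jeweled dagger + sapphire brooch, reaches only 1107.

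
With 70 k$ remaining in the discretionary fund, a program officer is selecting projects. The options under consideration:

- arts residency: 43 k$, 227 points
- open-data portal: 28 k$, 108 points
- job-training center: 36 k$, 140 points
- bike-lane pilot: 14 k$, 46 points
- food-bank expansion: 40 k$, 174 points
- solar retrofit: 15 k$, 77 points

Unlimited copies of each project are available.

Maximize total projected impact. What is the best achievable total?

328

Ranking by ratio (projected impact/k$): arts residency 5.28, solar retrofit 5.13, food-bank expansion 4.35.
Filling by ratio: arts residency + solar retrofit for 304, with 12 k$ left unused.
The 43 k$ tied up in arts residency is better spent on food-bank expansion + solar retrofit — total rises to 328 (70 k$).
Nothing else within 70 k$ beats 328.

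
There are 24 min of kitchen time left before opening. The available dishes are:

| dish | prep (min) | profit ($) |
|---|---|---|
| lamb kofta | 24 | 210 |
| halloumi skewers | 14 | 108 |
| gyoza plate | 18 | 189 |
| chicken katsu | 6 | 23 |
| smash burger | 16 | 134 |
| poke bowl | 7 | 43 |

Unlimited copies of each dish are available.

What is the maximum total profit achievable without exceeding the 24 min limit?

212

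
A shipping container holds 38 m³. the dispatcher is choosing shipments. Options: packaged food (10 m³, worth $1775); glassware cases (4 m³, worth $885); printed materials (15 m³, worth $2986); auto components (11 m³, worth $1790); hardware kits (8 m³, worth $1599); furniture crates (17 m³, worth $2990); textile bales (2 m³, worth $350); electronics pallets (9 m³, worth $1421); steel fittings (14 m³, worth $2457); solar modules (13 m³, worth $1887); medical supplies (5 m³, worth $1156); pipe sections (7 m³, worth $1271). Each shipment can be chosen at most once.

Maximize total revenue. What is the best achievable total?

7516

By revenue per m³: medical supplies 231.20, glassware cases 221.25, hardware kits 199.88, printed materials 199.07 lead.
Filling by ratio: glassware cases + printed materials + hardware kits + textile bales + medical supplies for 6976, with 4 m³ left unused.
The 6 m³ tied up in glassware cases and textile bales is better spent on packaged food — total rises to 7516 (38 m³).
Nothing else within 38 m³ beats 7516.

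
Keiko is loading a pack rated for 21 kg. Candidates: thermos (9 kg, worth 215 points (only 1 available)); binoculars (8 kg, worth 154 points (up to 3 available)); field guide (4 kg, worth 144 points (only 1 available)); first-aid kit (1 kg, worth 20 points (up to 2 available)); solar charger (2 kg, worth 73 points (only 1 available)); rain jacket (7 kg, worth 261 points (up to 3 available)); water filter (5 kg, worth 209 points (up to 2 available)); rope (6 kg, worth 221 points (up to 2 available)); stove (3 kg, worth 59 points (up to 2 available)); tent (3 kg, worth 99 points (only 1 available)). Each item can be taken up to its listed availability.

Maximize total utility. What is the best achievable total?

Density check — water filter 41.80, rain jacket 37.29, rope 36.83, solar charger 36.50 are the best per kg.
A density-first pass picks 2×first-aid kit + solar charger + rain jacket + 2×water filter — 792 at 21 kg.
Replace 2×first-aid kit and solar charger with field guide: the trade gains 31 net, giving 823 at 21 kg.
No other feasible combination exceeds 823.

823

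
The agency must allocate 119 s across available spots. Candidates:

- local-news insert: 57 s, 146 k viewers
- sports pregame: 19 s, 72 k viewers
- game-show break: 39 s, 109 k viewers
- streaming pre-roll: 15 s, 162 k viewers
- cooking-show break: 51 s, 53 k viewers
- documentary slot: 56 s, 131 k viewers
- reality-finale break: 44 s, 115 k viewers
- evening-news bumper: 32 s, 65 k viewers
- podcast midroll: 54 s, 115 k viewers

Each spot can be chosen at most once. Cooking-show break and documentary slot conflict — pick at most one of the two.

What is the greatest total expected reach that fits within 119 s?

458

Density check — streaming pre-roll 10.80, sports pregame 3.79, game-show break 2.79, reality-finale break 2.61 are the best per s.
Taking sports pregame + game-show break + streaming pre-roll + reality-finale break: 117 s used, 458 in expected reach.
Runner-up local-news insert + streaming pre-roll + reality-finale break tops out at 423.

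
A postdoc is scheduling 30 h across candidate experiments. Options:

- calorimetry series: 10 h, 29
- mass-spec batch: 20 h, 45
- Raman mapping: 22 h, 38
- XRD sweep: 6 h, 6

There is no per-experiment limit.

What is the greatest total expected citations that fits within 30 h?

87

Ranking by ratio (expected citations/h): calorimetry series 2.90, mass-spec batch 2.25, Raman mapping 1.73, XRD sweep 1.00.
3×calorimetry series uses 30 of the 30 h and totals 87.
Every other selection either busts 30 h or fails to beat 87.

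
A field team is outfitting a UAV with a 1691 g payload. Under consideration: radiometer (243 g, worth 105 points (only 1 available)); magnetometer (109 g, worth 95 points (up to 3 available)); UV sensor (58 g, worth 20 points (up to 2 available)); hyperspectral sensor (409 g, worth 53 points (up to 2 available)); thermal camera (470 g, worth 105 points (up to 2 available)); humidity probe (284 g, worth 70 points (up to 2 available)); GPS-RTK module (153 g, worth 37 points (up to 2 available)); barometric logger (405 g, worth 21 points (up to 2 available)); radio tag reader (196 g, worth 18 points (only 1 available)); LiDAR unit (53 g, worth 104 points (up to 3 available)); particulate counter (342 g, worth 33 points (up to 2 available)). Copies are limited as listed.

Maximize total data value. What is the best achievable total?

Greedy by ratio would take radiometer + 3×magnetometer + 2×UV sensor + 2×humidity probe + GPS-RTK module + 3×LiDAR unit: 1566 g used, total 919.
Replace UV sensor with GPS-RTK module: the trade gains 17 net, giving 936 at 1661 g.

936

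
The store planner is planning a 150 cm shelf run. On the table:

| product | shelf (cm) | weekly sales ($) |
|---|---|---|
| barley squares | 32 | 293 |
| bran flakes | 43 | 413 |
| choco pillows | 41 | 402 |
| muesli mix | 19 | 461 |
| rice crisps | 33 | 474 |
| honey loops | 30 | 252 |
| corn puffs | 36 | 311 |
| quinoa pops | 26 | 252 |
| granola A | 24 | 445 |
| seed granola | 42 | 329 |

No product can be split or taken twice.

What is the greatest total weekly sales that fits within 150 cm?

2075

The ratio heuristic lands on choco pillows + muesli mix + rice crisps + quinoa pops + granola A (2034) but leaves 7 cm idle.
Replace quinoa pops with barley squares: the trade gains 41 net, giving 2075 at 149 cm.
The spare 1 cm is too small for any remaining product, and no exchange beats 2075.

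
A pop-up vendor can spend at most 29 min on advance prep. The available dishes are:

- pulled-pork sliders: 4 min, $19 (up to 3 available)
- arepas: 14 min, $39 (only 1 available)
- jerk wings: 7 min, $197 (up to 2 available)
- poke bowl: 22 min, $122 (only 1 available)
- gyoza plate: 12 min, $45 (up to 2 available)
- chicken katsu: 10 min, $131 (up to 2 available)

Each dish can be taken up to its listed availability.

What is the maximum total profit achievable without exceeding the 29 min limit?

Pulled-pork sliders + 2×jerk wings + chicken katsu uses 28 of the 29 min and totals 544.
The spare 1 min is too small for any remaining dish, and no exchange beats 544.

544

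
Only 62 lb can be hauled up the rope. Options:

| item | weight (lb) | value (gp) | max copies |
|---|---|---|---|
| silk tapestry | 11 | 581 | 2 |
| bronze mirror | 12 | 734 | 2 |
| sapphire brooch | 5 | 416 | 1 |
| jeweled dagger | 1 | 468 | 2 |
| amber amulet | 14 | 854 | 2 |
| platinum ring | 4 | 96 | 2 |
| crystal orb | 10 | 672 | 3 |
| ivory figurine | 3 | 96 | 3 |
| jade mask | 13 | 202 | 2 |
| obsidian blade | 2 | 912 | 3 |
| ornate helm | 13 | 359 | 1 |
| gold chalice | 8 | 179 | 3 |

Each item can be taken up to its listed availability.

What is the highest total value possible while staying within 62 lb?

By value per lb: jeweled dagger 468.00, obsidian blade 456.00, sapphire brooch 83.20 lead.
Filling by ratio: bronze mirror + sapphire brooch + 2×jeweled dagger + 3×crystal orb + 2×ivory figurine + 3×obsidian blade for 7030, with 1 lb left unused.
Replace sapphire brooch and 2×ivory figurine with bronze mirror: the trade gains 126 net, giving 7156 at 62 lb.
That's the maximum — no swap from here does better than 7156.

7156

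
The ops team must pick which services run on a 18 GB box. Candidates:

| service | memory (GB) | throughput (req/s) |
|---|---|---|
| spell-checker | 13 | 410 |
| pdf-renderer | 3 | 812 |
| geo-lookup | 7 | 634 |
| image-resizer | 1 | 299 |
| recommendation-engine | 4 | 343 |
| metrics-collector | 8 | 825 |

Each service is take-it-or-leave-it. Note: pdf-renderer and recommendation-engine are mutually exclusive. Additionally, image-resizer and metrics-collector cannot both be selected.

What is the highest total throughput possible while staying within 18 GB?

2271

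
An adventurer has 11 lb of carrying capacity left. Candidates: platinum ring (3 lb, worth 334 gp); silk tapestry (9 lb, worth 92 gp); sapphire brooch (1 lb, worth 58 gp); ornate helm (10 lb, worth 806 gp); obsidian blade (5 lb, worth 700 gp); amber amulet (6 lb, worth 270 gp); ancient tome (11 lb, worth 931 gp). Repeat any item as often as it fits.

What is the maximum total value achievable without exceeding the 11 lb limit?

The ratio ordering already packs tightly: sapphire brooch + 2×obsidian blade, 11 lb, 1458.

1458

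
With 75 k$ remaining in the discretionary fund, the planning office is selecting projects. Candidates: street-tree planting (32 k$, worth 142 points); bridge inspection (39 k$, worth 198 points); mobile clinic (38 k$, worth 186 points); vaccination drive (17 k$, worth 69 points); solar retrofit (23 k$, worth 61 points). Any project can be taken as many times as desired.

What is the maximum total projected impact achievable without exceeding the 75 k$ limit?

The ratio ordering already packs tightly: street-tree planting + bridge inspection, 71 k$, 340.
Every other selection either busts 75 k$ or fails to beat 340.

340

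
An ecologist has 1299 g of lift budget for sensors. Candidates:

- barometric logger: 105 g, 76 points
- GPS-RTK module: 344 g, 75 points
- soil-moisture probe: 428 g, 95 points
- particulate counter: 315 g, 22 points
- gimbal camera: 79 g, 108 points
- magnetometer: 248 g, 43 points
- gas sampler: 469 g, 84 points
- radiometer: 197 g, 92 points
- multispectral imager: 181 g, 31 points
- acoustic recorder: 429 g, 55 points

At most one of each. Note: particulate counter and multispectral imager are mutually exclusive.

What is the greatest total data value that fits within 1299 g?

The ratio heuristic lands on barometric logger + GPS-RTK module + soil-moisture probe + gimbal camera + radiometer (446) but leaves 146 g idle.
Dropping GPS-RTK module frees 344 g; slotting in gas sampler (469 g) lifts the total to 455 at 1278 g.

455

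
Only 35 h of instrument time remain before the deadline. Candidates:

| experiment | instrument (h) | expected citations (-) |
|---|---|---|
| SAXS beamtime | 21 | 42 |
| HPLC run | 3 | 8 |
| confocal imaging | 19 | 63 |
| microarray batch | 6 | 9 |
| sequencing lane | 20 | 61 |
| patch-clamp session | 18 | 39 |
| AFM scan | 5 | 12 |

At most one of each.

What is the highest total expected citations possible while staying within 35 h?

By expected citations per h: confocal imaging 3.32, sequencing lane 3.05, HPLC run 2.67, AFM scan 2.40 lead.
HPLC run + confocal imaging + microarray batch + AFM scan uses 33 of the 35 h and totals 92.

92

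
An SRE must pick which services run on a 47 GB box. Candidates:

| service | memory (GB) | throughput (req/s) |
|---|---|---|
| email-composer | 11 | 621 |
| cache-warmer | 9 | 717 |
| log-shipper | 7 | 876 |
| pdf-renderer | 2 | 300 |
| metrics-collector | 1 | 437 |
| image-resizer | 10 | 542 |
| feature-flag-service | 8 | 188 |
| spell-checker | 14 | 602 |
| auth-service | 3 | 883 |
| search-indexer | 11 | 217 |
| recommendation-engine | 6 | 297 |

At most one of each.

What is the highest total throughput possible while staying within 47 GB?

4436

The ratio heuristic lands on email-composer + cache-warmer + log-shipper + pdf-renderer + metrics-collector + image-resizer + auth-service (4376) but leaves 4 GB idle.
Replace image-resizer with spell-checker: the trade gains 60 net, giving 4436 at 47 GB.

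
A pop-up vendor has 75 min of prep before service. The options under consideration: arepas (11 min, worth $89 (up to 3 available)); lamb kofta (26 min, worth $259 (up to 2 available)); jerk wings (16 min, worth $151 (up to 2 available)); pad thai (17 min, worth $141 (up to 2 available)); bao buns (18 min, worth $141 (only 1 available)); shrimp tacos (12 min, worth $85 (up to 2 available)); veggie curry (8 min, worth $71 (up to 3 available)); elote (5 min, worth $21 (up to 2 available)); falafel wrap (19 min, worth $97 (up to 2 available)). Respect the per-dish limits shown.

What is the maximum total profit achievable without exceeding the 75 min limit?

Taking the top-ratio dishes first gives 2×lamb kofta + jerk wings + elote for 690 (73 min).
Replace lamb kofta and elote with jerk wings + 2×veggie curry: the trade gains 13 net, giving 703 at 74 min.
Nothing else within 75 min beats 703.

703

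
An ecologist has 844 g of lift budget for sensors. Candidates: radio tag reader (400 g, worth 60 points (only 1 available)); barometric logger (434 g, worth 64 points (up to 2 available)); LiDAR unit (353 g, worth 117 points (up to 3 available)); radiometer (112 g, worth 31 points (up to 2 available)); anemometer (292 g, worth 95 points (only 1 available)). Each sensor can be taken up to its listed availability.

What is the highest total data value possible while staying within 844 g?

Density check — LiDAR unit 0.33, anemometer 0.33, radiometer 0.28, radio tag reader 0.15 are the best per g.
Taking 2×LiDAR unit + radiometer: 818 g used, 265 in data value.
That's the maximum — no swap from here does better than 265.

265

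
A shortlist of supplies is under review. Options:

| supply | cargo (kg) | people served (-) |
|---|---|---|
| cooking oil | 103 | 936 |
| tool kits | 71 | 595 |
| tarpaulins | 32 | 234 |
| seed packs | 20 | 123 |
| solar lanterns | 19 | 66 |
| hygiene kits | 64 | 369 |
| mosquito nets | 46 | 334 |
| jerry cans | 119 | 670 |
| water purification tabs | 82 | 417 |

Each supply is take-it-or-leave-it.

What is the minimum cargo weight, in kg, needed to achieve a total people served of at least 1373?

169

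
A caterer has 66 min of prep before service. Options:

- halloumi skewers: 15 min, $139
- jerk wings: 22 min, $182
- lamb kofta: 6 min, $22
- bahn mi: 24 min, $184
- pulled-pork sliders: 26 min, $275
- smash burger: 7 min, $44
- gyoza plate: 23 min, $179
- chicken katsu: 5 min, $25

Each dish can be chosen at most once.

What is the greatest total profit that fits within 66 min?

598

By profit per min: pulled-pork sliders 10.58, halloumi skewers 9.27, jerk wings 8.27 lead.
Greedy by ratio would take halloumi skewers + jerk wings + pulled-pork sliders: 63 min used, total 596.
The 22 min tied up in jerk wings is better spent on bahn mi — total rises to 598 (65 min).
Next best is halloumi skewers + jerk wings + pulled-pork sliders at 596 (63 min) — short by 2.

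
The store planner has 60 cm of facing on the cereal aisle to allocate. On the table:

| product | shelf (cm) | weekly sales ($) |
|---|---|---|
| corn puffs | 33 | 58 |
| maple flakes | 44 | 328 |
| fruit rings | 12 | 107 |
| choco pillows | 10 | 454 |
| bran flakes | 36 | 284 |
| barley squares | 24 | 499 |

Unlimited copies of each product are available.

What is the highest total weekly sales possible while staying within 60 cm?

By weekly sales per cm: choco pillows 45.40, barley squares 20.79, fruit rings 8.92 lead.
6×choco pillows uses 60 of the 60 cm and totals 2724.
Nothing else within 60 cm beats 2724.

2724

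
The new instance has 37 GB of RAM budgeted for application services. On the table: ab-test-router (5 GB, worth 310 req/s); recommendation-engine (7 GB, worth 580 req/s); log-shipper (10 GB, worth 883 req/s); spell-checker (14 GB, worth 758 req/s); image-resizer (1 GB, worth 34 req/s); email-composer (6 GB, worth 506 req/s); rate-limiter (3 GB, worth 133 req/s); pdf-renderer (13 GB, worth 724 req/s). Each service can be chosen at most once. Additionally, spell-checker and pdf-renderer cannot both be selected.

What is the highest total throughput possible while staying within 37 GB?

2727

Filling by ratio: ab-test-router + recommendation-engine + log-shipper + image-resizer + email-composer + rate-limiter for 2446, with 5 GB left unused.
The 9 GB tied up in ab-test-router and image-resizer and rate-limiter is better spent on spell-checker — total rises to 2727 (37 GB).
Recommendation-engine + log-shipper + image-resizer + email-composer + pdf-renderer matches that 2727 at 37 GB; no feasible combination exceeds it.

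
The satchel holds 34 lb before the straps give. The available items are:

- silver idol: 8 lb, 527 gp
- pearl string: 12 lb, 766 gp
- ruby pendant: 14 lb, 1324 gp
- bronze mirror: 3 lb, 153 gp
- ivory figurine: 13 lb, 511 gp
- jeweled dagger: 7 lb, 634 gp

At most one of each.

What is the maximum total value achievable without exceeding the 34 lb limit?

Ranking by ratio (value/lb): ruby pendant 94.57, jeweled dagger 90.57, silver idol 65.88, pearl string 63.83.
Taking the top-ratio items first gives silver idol + ruby pendant + bronze mirror + jeweled dagger for 2638 (32 lb).
Replace silver idol and bronze mirror with pearl string: the trade gains 86 net, giving 2724 at 33 lb.

2724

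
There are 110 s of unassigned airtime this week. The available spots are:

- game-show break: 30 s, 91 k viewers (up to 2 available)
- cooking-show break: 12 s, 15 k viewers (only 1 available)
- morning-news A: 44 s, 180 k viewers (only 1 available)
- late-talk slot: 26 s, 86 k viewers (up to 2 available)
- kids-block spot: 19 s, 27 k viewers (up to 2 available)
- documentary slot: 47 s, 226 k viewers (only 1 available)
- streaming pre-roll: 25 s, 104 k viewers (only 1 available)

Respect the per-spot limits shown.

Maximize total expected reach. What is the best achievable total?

433

Taking the top-ratio spots first gives cooking-show break + late-talk slot + documentary slot + streaming pre-roll for 431 (110 s).
Reworking the packing: morning-news A + kids-block spot + documentary slot uses 110 s and improves the total to 433.
That's the maximum — no swap from here does better than 433.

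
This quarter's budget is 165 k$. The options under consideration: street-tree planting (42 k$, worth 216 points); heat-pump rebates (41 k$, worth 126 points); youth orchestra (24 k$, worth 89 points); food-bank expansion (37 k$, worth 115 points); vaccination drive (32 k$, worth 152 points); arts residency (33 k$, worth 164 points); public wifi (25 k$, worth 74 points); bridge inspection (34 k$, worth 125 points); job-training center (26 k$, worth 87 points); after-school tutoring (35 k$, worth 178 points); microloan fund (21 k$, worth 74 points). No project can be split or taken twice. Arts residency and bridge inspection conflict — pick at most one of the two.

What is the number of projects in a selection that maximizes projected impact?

5

The maximum projected impact within 165 k$ is 784.
street-tree planting + vaccination drive + arts residency + after-school tutoring + microloan fund hits 784 at 163 k$.
All optima have 5 projects.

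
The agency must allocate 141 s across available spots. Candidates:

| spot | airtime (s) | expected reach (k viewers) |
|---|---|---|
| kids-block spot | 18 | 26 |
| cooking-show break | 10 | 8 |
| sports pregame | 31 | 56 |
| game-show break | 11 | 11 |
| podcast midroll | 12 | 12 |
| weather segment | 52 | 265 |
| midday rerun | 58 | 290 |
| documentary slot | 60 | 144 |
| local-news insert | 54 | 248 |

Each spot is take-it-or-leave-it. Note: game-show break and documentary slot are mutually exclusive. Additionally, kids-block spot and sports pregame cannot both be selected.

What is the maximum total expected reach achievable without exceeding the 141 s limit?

By expected reach per s: weather segment 5.10, midday rerun 5.00, local-news insert 4.59, documentary slot 2.40 lead.
Best packing: sports pregame + weather segment + midday rerun — 141 s, 611 total.
Next best is kids-block spot + podcast midroll + weather segment + midday rerun at 593 (140 s) — short by 18.

611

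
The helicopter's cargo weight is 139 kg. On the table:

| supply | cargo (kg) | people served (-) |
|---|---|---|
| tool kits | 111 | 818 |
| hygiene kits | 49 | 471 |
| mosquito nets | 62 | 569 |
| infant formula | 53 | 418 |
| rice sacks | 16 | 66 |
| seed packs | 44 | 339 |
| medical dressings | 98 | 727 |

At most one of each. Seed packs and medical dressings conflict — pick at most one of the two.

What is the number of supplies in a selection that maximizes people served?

3

The maximum people served within 139 kg is 1106.
hygiene kits + mosquito nets + rice sacks hits 1106 at 127 kg.
All optima have 3 supplies.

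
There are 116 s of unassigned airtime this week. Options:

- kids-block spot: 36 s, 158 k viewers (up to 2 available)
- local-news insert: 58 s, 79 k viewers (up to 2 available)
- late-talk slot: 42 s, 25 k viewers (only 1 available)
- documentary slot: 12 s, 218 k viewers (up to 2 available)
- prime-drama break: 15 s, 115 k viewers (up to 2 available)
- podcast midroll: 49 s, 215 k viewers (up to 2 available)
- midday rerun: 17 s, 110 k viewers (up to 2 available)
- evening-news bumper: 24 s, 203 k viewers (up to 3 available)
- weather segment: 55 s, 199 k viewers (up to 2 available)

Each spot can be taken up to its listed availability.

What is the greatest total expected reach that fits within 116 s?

Taking 2×documentary slot + prime-drama break + 3×evening-news bumper: 111 s used, 1160 in expected reach.

1160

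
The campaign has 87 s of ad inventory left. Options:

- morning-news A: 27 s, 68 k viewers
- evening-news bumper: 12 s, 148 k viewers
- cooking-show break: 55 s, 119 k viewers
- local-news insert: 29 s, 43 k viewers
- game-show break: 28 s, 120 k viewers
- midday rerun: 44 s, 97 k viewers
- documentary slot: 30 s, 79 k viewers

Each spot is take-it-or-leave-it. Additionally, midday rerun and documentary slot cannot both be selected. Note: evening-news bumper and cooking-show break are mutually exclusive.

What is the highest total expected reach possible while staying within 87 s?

365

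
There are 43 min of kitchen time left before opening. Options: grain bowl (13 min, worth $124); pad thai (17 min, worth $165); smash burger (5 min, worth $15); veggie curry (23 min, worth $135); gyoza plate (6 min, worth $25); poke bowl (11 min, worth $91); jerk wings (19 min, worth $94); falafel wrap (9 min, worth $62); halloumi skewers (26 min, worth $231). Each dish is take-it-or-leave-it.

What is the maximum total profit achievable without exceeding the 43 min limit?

396

Greedy by ratio would take grain bowl + pad thai + poke bowl: 41 min used, total 380.
Replace grain bowl and poke bowl with halloumi skewers: the trade gains 16 net, giving 396 at 43 min.
Nothing else within 43 min beats 396.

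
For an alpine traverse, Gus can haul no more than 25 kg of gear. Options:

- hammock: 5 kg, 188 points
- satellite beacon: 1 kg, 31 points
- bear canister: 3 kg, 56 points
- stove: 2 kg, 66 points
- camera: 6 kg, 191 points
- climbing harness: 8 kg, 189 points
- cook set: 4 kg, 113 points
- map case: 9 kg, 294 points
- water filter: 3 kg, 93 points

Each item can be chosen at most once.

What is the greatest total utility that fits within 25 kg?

832

A density-first pass picks hammock + satellite beacon + stove + camera + map case — 770 at 23 kg.
Replace satellite beacon with water filter: the trade gains 62 net, giving 832 at 25 kg.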